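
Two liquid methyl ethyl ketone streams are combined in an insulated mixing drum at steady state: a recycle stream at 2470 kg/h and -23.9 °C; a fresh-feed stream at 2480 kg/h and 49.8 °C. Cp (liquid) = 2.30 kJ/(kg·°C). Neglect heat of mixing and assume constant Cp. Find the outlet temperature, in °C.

No heat crosses the boundary, so H_out = H_in.
T_out = Σ ṁᵢCp,ᵢTᵢ / Σ ṁᵢCp,ᵢ
      = 148280 / 11385 = 13.024 °C

T_out = 13.0 °C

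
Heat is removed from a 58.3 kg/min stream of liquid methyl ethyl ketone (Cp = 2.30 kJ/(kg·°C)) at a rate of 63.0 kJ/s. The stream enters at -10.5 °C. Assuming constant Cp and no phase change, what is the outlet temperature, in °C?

Q = 63.0 kJ/s = 3780 kJ/min
ΔT = Q/(ṁ·Cp) = 3780/(58.3×2.30) = 28.19 K
T_out = -10.5 − 28.19 = -38.69 °C

T_out = -38.7 °C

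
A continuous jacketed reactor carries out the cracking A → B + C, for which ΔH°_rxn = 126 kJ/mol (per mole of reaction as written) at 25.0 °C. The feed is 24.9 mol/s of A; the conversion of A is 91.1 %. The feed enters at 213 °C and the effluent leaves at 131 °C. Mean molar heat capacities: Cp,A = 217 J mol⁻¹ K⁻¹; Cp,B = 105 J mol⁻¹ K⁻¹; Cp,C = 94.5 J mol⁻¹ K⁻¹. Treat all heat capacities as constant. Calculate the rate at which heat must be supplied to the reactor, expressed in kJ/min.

Q_in = 142000 kJ/min

Extent of reaction ξ = 0.911 × 24.9 = 22.684 mol/s
Reaction term: ξ·ΔH°_rxn = 22.684 × 126 = 2858.2 kJ/s
Sensible, feed 213→25 °C: -1015.8 kJ/s
Outlet flows (mol/s): A 2.2161, B 22.684, C 22.684
Sensible, products 25→131 °C: 530.67 kJ/s
Q = ΔH = 2373 kJ/s = 2373 kW
Heat supplied = 142380 kJ/min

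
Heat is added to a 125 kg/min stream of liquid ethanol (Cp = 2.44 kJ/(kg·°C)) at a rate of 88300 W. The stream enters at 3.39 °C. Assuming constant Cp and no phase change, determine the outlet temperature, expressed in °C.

T_out = 20.8 °C

Q = 88300 W = 5298 kJ/min
ΔT = Q/(ṁ·Cp) = 5298/(125×2.44) = 17.37 K
T_out = 3.39 + 17.37 = 20.76 °C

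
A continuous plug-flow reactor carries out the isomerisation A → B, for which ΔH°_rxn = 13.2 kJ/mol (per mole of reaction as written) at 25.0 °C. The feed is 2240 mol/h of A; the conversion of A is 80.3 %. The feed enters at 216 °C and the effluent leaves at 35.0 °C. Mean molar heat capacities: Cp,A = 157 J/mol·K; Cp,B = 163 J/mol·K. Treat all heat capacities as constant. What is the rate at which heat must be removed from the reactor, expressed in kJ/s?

Extent of reaction ξ = 0.803 × 2240 = 1798.7 mol/h
Reaction term: ξ·ΔH°_rxn = 1798.7 × 13.2 = 23743 kJ/h
Sensible, feed 216→25 °C: -67171 kJ/h
Outlet flows (mol/h): A 441.28, B 1798.7
Sensible, products 25→35.0 °C: 3624.7 kJ/h
Q = ΔH = -39803 kJ/h = -11.056 kW
Heat removed = 11.056 kJ/s

Q_out = 11.1 kJ/s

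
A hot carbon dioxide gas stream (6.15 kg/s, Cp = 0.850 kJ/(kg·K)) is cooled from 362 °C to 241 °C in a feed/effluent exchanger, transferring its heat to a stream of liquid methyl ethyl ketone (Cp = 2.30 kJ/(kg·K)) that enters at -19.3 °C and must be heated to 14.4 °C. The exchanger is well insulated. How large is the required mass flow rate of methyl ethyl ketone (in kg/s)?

Heat released by hot stream: Q = 6.15 × 0.850 × (362 − 241) = 632.53 kJ/s
Energy balance on cold side (adiabatic exchanger): Q = ṁ_c·Cp_c·(T_c,out − T_c,in)
ṁ_c = 632.53 / [2.30 × (14.4 − -19.3)] = 8.1606 kg/s

ṁ_c = 8.16 kg/s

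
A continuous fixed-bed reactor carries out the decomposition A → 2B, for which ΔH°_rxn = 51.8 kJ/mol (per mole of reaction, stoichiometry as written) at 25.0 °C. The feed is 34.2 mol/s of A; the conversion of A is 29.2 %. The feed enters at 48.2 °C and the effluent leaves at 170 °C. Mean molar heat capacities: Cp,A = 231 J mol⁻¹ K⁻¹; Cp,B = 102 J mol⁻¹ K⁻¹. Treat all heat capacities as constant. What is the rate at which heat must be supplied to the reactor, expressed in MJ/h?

Q_in = 5190 MJ/h

Extent of reaction ξ = 0.292 × 34.2 = 9.9864 mol/s
Reaction term: ξ·ΔH°_rxn = 9.9864 × 51.8 = 517.3 kJ/s
Sensible, feed 48.2→25 °C: -183.28 kJ/s
Outlet flows (mol/s): A 24.214, B 19.973
Sensible, products 25→170 °C: 1106.4 kJ/s
Q = ΔH = 1440.4 kJ/s = 1440.4 kW
Heat supplied = 5185.6 MJ/h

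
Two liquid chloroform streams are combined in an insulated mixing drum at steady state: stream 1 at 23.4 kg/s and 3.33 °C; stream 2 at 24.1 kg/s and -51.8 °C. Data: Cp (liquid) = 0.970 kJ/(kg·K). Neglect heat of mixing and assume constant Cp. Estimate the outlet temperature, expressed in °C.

No heat crosses the boundary, so H_out = H_in.
T_out = Σ ṁᵢCp,ᵢTᵢ / Σ ṁᵢCp,ᵢ
      = -1135.3 / 46.075 = -24.641 °C

T_out = -24.6 °C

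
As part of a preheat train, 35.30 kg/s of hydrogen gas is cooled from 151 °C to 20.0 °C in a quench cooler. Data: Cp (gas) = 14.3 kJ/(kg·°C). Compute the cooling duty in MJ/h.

Q = ṁ·Cp·ΔT = 35.30 × 14.3 × (20.0 − 151) = -66127 kJ/s
Cooling duty = 238060 MJ/h

Q_c = 238000 MJ/h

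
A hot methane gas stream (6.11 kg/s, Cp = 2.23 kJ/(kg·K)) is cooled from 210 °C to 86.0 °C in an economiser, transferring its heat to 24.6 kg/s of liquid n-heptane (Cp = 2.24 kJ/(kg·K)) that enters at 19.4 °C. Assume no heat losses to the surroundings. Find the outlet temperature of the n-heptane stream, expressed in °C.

Heat released by hot stream: Q = 6.11 × 2.23 × (210 − 86.0) = 1689.5 kJ/s
Energy balance on cold side (adiabatic exchanger): Q = ṁ_c·Cp_c·(T_c,out − T_c,in)
T_c,out = 19.4 + 1689.5/(24.6 × 2.24) = 50.061 °C

T_c,out = 50.1 °C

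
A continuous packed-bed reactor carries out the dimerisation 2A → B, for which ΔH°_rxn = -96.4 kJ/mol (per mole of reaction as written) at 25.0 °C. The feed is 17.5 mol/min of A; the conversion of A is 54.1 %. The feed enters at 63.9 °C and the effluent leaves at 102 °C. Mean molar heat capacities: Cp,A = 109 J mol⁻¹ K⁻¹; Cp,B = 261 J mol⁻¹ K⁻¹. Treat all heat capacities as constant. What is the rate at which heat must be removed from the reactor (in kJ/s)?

Q_out = 6.13 kJ/s

Extent of reaction ξ = 0.541 × 17.5 / 2 = 4.7338 mol/min
Reaction term: ξ·ΔH°_rxn = 4.7338 × -96.4 = -456.33 kJ/min
Sensible, feed 63.9→25 °C: -74.202 kJ/min
Outlet flows (mol/min): A 8.0325, B 4.7338
Sensible, products 25→102 °C: 162.55 kJ/min
Q = ΔH = -367.98 kJ/min = -6.1331 kW
Heat removed = 6.1331 kJ/s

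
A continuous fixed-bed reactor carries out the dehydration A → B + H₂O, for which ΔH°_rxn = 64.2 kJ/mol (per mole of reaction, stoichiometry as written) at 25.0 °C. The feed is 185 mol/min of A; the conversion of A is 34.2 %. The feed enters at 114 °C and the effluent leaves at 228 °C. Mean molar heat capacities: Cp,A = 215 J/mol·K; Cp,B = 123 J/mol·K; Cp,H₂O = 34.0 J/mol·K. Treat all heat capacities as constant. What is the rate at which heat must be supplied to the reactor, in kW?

Extent of reaction ξ = 0.342 × 185 = 63.27 mol/min
Reaction term: ξ·ΔH°_rxn = 63.27 × 64.2 = 4061.9 kJ/min
Sensible, feed 114→25 °C: -3540 kJ/min
Outlet flows (mol/min): A 121.73, B 63.27, H₂O 63.27
Sensible, products 25→228 °C: 7329.4 kJ/min
Q = ΔH = 7851.3 kJ/min = 130.86 kW
Heat supplied = 130.86 kW

Q_in = 131 kW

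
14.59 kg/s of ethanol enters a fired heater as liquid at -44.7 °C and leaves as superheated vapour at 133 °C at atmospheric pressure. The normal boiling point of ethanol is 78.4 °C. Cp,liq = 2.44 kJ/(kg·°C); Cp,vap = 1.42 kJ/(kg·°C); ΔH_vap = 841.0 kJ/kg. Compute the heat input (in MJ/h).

liquid -44.7→78.4 °C: 300.36 kJ/kg
vaporisation at 78.4 °C: 841 kJ/kg
vapour 78.4→133 °C: 77.532 kJ/kg
Δh = 300.36 + 841 + 77.532 = 1218.9 kJ/kg
Q = ṁ·Δh = 14.59 kg/s × 1218.9 kJ/kg = 17784 kJ/s
|Q| = 17784 kW = 64021 MJ/h

Q = 64000 MJ/h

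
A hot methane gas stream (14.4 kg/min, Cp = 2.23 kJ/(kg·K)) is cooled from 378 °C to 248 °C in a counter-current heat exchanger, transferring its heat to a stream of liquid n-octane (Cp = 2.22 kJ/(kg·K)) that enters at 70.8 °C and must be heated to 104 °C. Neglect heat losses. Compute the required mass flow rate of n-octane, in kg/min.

Heat released by hot stream: Q = 14.4 × 2.23 × (378 − 248) = 4174.6 kJ/min
Energy balance on cold side (adiabatic exchanger): Q = ṁ_c·Cp_c·(T_c,out − T_c,in)
ṁ_c = 4174.6 / [2.22 × (104 − 70.8)] = 56.64 kg/min

ṁ_c = 56.6 kg/min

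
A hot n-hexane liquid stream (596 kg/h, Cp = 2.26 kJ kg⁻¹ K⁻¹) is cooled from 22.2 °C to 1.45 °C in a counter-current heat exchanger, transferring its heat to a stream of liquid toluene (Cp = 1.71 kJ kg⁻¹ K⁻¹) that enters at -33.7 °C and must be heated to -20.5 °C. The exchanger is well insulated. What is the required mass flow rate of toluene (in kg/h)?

Heat released by hot stream: Q = 596 × 2.26 × (22.2 − 1.45) = 27949 kJ/h
Energy balance on cold side (adiabatic exchanger): Q = ṁ_c·Cp_c·(T_c,out − T_c,in)
ṁ_c = 27949 / [1.71 × (-20.5 − -33.7)] = 1238.2 kg/h

ṁ_c = 1240 kg/h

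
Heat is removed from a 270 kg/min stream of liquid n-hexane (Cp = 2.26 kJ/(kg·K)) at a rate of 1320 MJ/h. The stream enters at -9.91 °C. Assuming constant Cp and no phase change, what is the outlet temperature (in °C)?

Q = 1320 MJ/h = 22000 kJ/min
ΔT = Q/(ṁ·Cp) = 22000/(270×2.26) = 36.054 K
T_out = -9.91 − 36.054 = -45.964 °C

T_out = -46.0 °C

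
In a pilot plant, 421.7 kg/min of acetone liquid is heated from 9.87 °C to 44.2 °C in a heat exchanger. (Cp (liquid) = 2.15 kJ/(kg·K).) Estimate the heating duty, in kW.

Q = 519 kW

Q = ṁ·Cp·ΔT = 421.7 × 2.15 × (44.2 − 9.87) = 31125 kJ/min
Converting: 31125 / 60 s = 518.76 kW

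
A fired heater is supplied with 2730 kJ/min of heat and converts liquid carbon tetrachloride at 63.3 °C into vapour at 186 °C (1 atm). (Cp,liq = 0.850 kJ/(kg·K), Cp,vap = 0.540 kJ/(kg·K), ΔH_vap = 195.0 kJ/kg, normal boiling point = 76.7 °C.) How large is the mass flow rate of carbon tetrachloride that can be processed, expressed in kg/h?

Δh = 0.850×(76.7−63.3) + 195.0 + 0.540×(186−76.7) = 265.41 kJ/kg
Q = 2730 kJ/min = 45.5 kJ/s = 163800 kJ/h
ṁ = Q/Δh = 163800 / 265.41 = 617.15 kg/h

ṁ = 617 kg/h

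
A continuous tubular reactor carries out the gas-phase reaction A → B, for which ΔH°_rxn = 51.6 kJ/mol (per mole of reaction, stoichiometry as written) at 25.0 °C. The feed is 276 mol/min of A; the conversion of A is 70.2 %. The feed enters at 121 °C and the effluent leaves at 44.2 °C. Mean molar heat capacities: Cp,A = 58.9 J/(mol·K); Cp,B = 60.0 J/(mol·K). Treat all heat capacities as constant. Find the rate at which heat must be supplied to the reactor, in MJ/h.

Q_in = 525 MJ/h

Extent of reaction ξ = 0.702 × 276 = 193.75 mol/min
Reaction term: ξ·ΔH°_rxn = 193.75 × 51.6 = 9997.6 kJ/min
Sensible, feed 121→25 °C: -1560.6 kJ/min
Outlet flows (mol/min): A 82.248, B 193.75
Sensible, products 25→44.2 °C: 316.21 kJ/min
Q = ΔH = 8753.2 kJ/min = 145.89 kW
Heat supplied = 525.19 MJ/h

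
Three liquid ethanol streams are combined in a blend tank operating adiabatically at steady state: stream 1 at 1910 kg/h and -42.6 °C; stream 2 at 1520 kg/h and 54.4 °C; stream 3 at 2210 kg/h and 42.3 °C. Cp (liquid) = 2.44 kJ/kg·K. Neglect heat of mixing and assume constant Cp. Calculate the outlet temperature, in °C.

No heat crosses the boundary, so H_out = H_in.
Σ ṁᵢCp,ᵢTᵢ = 1910×2.44×-42.6 + 1520×2.44×54.4 + 2210×2.44×42.3 = 231320
Σ ṁᵢCp,ᵢ = 1910×2.44 + 1520×2.44 + 2210×2.44 = 13762
T_out = 231320 / 13762 = 16.809 °C

T_out = 16.8 °C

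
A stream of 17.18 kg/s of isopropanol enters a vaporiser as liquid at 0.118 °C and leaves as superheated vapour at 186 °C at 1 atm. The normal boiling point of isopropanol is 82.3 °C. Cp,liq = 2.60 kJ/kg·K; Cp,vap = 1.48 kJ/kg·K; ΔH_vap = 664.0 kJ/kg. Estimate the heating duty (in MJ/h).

Q = 63800 MJ/h

liquid 0.118→82.3 °C: 213.67 kJ/kg
vaporisation at 82.3 °C: 664 kJ/kg
vapour 82.3→186 °C: 153.48 kJ/kg
Δh = 213.67 + 664 + 153.48 = 1031.1 kJ/kg
Q = ṁ·Δh = 17.18 kg/s × 1031.1 kJ/kg = 17715 kJ/s
|Q| = 17715 kW = 63775 MJ/h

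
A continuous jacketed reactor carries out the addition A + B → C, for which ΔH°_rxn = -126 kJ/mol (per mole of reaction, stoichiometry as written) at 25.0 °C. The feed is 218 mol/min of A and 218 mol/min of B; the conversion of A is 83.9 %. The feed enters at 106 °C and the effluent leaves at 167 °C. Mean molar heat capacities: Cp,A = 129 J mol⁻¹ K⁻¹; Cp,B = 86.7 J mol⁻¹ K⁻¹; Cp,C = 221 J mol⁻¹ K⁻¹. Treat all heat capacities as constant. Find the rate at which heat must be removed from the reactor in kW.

Q_out = 334 kW

Extent of reaction ξ = 0.839 × 218 = 182.9 mol/min
Reaction term: ξ·ΔH°_rxn = 182.9 × -126 = -23046 kJ/min
Sensible, feed 106→25 °C: -3808.8 kJ/min
Outlet flows (mol/min): A 35.098, B 35.098, C 182.9
Sensible, products 25→167 °C: 6814.9 kJ/min
Q = ΔH = -20040 kJ/min = -333.99 kW
Heat removed = 333.99 kW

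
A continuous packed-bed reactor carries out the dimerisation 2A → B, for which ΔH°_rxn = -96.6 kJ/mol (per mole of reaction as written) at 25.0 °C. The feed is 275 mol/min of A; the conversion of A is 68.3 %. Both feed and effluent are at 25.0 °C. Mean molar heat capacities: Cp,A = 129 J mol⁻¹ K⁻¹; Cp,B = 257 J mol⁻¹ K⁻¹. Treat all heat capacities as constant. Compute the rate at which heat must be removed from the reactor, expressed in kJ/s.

Q_out = 151 kJ/s

Extent of reaction ξ = 0.683 × 275 / 2 = 93.913 mol/min
Reaction term: ξ·ΔH°_rxn = 93.913 × -96.6 = -9071.9 kJ/min
Q = ΔH = -9071.9 kJ/min = -151.2 kW
Heat removed = 151.2 kJ/s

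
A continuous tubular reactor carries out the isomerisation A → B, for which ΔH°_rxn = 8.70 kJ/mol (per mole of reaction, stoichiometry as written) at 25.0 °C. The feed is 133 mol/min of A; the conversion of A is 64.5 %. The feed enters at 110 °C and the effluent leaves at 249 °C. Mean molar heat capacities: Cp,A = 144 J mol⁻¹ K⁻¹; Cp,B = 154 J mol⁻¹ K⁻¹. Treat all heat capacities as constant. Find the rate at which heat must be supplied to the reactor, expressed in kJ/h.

Extent of reaction ξ = 0.645 × 133 = 85.785 mol/min
Reaction term: ξ·ΔH°_rxn = 85.785 × 8.70 = 746.33 kJ/min
Sensible, feed 110→25 °C: -1627.9 kJ/min
Outlet flows (mol/min): A 47.215, B 85.785
Sensible, products 25→249 °C: 4482.2 kJ/min
Q = ΔH = 3600.6 kJ/min = 60.01 kW
Heat supplied = 216040 kJ/h

Q_in = 216000 kJ/h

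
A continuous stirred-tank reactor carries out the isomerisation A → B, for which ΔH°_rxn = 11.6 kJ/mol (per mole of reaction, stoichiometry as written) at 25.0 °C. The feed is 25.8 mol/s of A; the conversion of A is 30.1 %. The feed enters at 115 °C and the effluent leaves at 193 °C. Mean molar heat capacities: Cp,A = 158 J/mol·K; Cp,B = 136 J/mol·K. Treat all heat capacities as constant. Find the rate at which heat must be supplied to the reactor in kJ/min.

Extent of reaction ξ = 0.301 × 25.8 = 7.7658 mol/s
Reaction term: ξ·ΔH°_rxn = 7.7658 × 11.6 = 90.083 kJ/s
Sensible, feed 115→25 °C: -366.88 kJ/s
Outlet flows (mol/s): A 18.034, B 7.7658
Sensible, products 25→193 °C: 656.13 kJ/s
Q = ΔH = 379.34 kJ/s = 379.34 kW
Heat supplied = 22760 kJ/min

Q_in = 22800 kJ/min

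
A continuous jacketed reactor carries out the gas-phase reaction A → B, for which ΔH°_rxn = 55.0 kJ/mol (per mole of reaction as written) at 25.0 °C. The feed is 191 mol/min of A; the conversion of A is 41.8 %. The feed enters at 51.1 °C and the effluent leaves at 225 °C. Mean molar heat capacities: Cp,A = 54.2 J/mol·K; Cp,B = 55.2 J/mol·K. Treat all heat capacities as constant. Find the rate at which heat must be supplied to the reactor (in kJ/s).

Extent of reaction ξ = 0.418 × 191 = 79.838 mol/min
Reaction term: ξ·ΔH°_rxn = 79.838 × 55.0 = 4391.1 kJ/min
Sensible, feed 51.1→25 °C: -270.19 kJ/min
Outlet flows (mol/min): A 111.16, B 79.838
Sensible, products 25→225 °C: 2086.4 kJ/min
Q = ΔH = 6207.3 kJ/min = 103.46 kW
Heat supplied = 103.46 kJ/s

Q_in = 103 kJ/s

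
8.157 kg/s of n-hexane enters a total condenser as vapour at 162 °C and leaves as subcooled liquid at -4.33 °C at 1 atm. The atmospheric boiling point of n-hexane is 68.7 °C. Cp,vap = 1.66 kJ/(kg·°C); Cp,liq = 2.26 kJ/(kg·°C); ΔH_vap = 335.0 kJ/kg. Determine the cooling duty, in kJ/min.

Q_c = 321000 kJ/min

vapour 162→68.7 °C: -154.88 kJ/kg
condensation at 68.7 °C: -335 kJ/kg
liquid 68.7→-4.33 °C: -165.05 kJ/kg
Δh = -154.88 + -335 + -165.05 = -654.93 kJ/kg
Q = ṁ·Δh = 8.157 kg/s × -654.93 kJ/kg = -5342.2 kJ/s
|Q| = 5342.2 kW = 320530 kJ/min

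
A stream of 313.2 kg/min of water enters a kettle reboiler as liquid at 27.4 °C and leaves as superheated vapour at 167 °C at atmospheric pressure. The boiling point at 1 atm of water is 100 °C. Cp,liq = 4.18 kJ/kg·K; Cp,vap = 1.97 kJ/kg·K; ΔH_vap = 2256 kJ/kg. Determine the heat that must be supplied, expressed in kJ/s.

Q = 14000 kJ/s

liquid 27.4→100 °C: 303.47 kJ/kg
vaporisation at 100 °C: 2256 kJ/kg
vapour 100→167 °C: 131.99 kJ/kg
Δh = 303.47 + 2256 + 131.99 = 2691.5 kJ/kg
Q = ṁ·Δh = 313.2 kg/min × 2691.5 kJ/kg = 842960 kJ/min
|Q| = 14049 kW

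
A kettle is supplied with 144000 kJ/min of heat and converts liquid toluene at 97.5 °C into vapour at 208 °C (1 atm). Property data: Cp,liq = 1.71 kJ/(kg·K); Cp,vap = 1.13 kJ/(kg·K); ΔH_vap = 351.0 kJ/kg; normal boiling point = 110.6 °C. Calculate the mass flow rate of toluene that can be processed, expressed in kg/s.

Δh = 1.71×(110.6−97.5) + 351.0 + 1.13×(208−110.6) = 483.46 kJ/kg
Q = 144000 kJ/min = 2400 kJ/s = 2400 kJ/s
ṁ = Q/Δh = 2400 / 483.46 = 4.9642 kg/s

ṁ = 4.96 kg/s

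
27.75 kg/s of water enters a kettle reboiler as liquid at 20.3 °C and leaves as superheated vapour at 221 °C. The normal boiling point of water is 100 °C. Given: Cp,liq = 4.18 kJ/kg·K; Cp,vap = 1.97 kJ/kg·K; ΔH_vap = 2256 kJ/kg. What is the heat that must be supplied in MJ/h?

liquid 20.3→100 °C: 333.15 kJ/kg
vaporisation at 100 °C: 2256 kJ/kg
vapour 100→221 °C: 238.37 kJ/kg
Δh = 333.15 + 2256 + 238.37 = 2827.5 kJ/kg
Q = ṁ·Δh = 27.75 kg/s × 2827.5 kJ/kg = 78464 kJ/s
|Q| = 78464 kW = 282470 MJ/h

Q = 282000 MJ/h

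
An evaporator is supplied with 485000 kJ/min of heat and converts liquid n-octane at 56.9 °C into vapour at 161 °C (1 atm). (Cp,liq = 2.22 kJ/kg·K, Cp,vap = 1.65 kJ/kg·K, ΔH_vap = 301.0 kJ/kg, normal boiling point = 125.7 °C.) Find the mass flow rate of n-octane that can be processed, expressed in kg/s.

Δh = 2.22×(125.7−56.9) + 301.0 + 1.65×(161−125.7) = 511.98 kJ/kg
Q = 485000 kJ/min = 8083.3 kJ/s = 8083.3 kJ/s
ṁ = Q/Δh = 8083.3 / 511.98 = 15.788 kg/s

ṁ = 15.8 kg/s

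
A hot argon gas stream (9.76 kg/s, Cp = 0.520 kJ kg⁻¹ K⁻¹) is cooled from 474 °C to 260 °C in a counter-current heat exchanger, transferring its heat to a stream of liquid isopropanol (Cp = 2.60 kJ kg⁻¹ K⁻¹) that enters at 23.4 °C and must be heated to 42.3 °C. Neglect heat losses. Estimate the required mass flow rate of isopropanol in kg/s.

Heat released by hot stream: Q = 9.76 × 0.520 × (474 − 260) = 1086.1 kJ/s
Energy balance on cold side (adiabatic exchanger): Q = ṁ_c·Cp_c·(T_c,out − T_c,in)
ṁ_c = 1086.1 / [2.60 × (42.3 − 23.4)] = 22.102 kg/s

ṁ_c = 22.1 kg/s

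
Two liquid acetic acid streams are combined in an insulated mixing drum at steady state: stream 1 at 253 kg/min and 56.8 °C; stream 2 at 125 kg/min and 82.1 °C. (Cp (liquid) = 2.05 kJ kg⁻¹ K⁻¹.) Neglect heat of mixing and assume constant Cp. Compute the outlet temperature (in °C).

T_out = 65.2 °C

Adiabatic, steady state ⇒ Σ ṁᵢCp,ᵢ(T_out − Tᵢ) = 0
T_out = Σ ṁᵢCp,ᵢTᵢ / Σ ṁᵢCp,ᵢ
      = 50497 / 774.9 = 65.166 °C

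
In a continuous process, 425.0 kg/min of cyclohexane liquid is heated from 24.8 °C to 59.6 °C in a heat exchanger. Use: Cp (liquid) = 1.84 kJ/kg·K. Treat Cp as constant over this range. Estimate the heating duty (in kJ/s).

Q = ṁ·Cp·ΔT = 425.0 × 1.84 × (59.6 − 24.8) = 27214 kJ/min
Converting: 27214 / 60 s = 453.56 kW

Q = 454 kJ/s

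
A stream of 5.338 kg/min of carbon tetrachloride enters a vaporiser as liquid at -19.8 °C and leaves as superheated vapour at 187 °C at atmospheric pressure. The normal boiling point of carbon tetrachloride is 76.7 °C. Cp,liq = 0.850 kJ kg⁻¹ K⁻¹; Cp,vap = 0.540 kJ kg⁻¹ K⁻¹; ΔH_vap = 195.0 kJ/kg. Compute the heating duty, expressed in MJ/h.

Q = 108 MJ/h

liquid -19.8→76.7 °C: 82.025 kJ/kg
vaporisation at 76.7 °C: 195 kJ/kg
vapour 76.7→187 °C: 59.562 kJ/kg
Δh = 82.025 + 195 + 59.562 = 336.59 kJ/kg
Q = ṁ·Δh = 5.338 kg/min × 336.59 kJ/kg = 1796.7 kJ/min
|Q| = 29.945 kW = 107.8 MJ/h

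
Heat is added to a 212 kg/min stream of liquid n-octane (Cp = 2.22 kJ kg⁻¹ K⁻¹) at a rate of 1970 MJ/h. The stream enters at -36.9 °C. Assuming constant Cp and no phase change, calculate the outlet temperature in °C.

T_out = 32.9 °C

Q = 1970 MJ/h = 32833 kJ/min
ΔT = Q/(ṁ·Cp) = 32833/(212×2.22) = 69.763 K
T_out = -36.9 + 69.763 = 32.863 °C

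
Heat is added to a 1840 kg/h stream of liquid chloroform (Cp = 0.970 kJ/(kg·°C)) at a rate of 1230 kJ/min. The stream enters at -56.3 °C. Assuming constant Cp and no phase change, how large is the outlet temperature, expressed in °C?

T_out = -15.0 °C

Q = 1230 kJ/min = 73800 kJ/h
ΔT = Q/(ṁ·Cp) = 73800/(1840×0.970) = 41.349 K
T_out = -56.3 + 41.349 = -14.951 °C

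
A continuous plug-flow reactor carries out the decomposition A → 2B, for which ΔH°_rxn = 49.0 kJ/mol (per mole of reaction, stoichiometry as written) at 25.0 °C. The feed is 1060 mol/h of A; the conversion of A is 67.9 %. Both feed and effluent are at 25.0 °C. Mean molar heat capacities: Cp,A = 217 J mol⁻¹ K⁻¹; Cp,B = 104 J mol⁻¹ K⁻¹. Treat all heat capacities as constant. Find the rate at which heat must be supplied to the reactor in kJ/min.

Q_in = 588 kJ/min

Extent of reaction ξ = 0.679 × 1060 = 719.74 mol/h
Reaction term: ξ·ΔH°_rxn = 719.74 × 49.0 = 35267 kJ/h
Q = ΔH = 35267 kJ/h = 9.7965 kW
Heat supplied = 587.79 kJ/min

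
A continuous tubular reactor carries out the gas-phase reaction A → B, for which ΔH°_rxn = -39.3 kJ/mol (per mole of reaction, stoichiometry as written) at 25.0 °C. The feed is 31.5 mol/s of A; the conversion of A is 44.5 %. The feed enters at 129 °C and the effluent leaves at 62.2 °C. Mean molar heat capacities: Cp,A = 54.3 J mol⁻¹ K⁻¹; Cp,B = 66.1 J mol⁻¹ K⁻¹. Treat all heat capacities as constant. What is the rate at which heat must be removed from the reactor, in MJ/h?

Extent of reaction ξ = 0.445 × 31.5 = 14.018 mol/s
Reaction term: ξ·ΔH°_rxn = 14.018 × -39.3 = -550.89 kJ/s
Sensible, feed 129→25 °C: -177.89 kJ/s
Outlet flows (mol/s): A 17.483, B 14.018
Sensible, products 25→62.2 °C: 69.782 kJ/s
Q = ΔH = -658.99 kJ/s = -658.99 kW
Heat removed = 2372.4 MJ/h

Q_out = 2370 MJ/h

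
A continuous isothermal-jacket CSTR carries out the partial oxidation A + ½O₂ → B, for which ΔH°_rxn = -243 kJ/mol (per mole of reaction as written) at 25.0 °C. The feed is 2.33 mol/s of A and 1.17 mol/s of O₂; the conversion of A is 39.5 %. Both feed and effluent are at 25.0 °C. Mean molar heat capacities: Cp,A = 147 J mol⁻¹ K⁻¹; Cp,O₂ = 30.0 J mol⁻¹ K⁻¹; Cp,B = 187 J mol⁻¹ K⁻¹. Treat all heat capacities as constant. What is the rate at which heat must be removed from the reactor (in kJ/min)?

Q_out = 13400 kJ/min

Extent of reaction ξ = 0.395 × 2.33 = 0.92035 mol/s
Reaction term: ξ·ΔH°_rxn = 0.92035 × -243 = -223.65 kJ/s
Q = ΔH = -223.65 kJ/s = -223.65 kW
Heat removed = 13419 kJ/min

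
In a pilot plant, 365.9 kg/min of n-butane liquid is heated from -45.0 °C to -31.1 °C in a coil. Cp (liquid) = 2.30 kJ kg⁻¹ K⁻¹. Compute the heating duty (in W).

Q = 195000 W

Q = ṁ·Cp·ΔT = 365.9 × 2.30 × (-31.1 − -45.0) = 11698 kJ/min
Converting: 11698 / 60 s = 194.96 kW
Heating duty = 194960 W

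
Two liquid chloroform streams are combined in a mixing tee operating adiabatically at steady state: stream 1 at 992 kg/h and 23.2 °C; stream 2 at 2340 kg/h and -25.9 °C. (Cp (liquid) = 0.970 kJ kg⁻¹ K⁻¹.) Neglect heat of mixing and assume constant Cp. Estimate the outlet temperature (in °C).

T_out = -11.3 °C

No heat crosses the boundary, so H_out = H_in.
Σ ṁᵢCp,ᵢTᵢ = 992×0.970×23.2 + 2340×0.970×-25.9 = -36464
Σ ṁᵢCp,ᵢ = 992×0.970 + 2340×0.970 = 3232
T_out = -36464 / 3232 = -11.282 °C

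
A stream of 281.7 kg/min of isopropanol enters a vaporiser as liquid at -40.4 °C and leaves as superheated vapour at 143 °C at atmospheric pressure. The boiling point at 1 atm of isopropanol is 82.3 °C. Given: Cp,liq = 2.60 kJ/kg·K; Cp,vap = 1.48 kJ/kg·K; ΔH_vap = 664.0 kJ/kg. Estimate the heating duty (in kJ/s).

liquid -40.4→82.3 °C: 319.02 kJ/kg
vaporisation at 82.3 °C: 664 kJ/kg
vapour 82.3→143 °C: 89.836 kJ/kg
Δh = 319.02 + 664 + 89.836 = 1072.9 kJ/kg
Q = ṁ·Δh = 281.7 kg/min × 1072.9 kJ/kg = 302220 kJ/min
|Q| = 5037.1 kW

Q = 5040 kJ/s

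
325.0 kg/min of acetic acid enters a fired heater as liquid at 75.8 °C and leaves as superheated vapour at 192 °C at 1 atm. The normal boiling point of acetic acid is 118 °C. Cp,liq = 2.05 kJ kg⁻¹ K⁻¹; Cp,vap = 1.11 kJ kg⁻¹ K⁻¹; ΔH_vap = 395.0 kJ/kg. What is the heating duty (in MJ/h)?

liquid 75.8→118 °C: 86.51 kJ/kg
vaporisation at 118 °C: 395 kJ/kg
vapour 118→192 °C: 82.14 kJ/kg
Δh = 86.51 + 395 + 82.14 = 563.65 kJ/kg
Q = ṁ·Δh = 325.0 kg/min × 563.65 kJ/kg = 183190 kJ/min
|Q| = 3053.1 kW = 10991 MJ/h

Q = 11000 MJ/h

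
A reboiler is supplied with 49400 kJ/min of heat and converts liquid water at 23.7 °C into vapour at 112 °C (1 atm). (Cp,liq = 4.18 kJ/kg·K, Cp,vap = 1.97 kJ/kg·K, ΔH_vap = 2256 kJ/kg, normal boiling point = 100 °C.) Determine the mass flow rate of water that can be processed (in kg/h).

Δh = 4.18×(100−23.7) + 2256 + 1.97×(112−100) = 2598.6 kJ/kg
Q = 49400 kJ/min = 823.33 kJ/s = 2.964e+06 kJ/h
ṁ = Q/Δh = 2.964e+06 / 2598.6 = 1140.6 kg/h

ṁ = 1140 kg/h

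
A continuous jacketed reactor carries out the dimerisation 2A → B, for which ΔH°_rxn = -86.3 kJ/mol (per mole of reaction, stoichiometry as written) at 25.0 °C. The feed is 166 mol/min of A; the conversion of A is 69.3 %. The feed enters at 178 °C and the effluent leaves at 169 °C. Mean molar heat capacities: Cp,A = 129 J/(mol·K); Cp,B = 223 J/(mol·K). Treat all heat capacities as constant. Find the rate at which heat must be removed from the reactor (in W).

Extent of reaction ξ = 0.693 × 166 / 2 = 57.519 mol/min
Reaction term: ξ·ΔH°_rxn = 57.519 × -86.3 = -4963.9 kJ/min
Sensible, feed 178→25 °C: -3276.3 kJ/min
Outlet flows (mol/min): A 50.962, B 57.519
Sensible, products 25→169 °C: 2793.7 kJ/min
Q = ΔH = -5446.5 kJ/min = -90.775 kW
Heat removed = 90775 W

Q_out = 90800 W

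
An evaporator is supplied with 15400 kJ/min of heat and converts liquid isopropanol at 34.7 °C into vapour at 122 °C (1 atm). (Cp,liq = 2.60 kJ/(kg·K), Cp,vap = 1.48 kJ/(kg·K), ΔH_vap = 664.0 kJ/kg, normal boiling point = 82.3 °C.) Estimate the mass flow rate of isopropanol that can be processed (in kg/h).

Δh = 2.60×(82.3−34.7) + 664.0 + 1.48×(122−82.3) = 846.52 kJ/kg
Q = 15400 kJ/min = 256.67 kJ/s = 924000 kJ/h
ṁ = Q/Δh = 924000 / 846.52 = 1091.5 kg/h

ṁ = 1090 kg/h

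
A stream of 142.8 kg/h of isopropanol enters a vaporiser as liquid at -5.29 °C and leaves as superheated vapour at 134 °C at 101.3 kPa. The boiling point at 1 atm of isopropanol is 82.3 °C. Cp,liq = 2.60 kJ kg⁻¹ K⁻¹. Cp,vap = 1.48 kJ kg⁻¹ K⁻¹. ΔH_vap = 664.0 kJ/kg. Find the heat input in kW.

Q = 38.4 kW

liquid -5.29→82.3 °C: 227.73 kJ/kg
vaporisation at 82.3 °C: 664 kJ/kg
vapour 82.3→134 °C: 76.516 kJ/kg
Δh = 227.73 + 664 + 76.516 = 968.25 kJ/kg
Q = ṁ·Δh = 142.8 kg/h × 968.25 kJ/kg = 138270 kJ/h
|Q| = 38.407 kW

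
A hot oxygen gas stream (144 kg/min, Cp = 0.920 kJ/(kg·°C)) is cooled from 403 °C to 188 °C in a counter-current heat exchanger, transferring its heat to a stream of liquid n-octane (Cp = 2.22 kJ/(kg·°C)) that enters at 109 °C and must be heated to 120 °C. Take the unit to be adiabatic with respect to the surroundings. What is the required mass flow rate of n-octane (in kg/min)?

ṁ_c = 1170 kg/min

Heat released by hot stream: Q = 144 × 0.920 × (403 − 188) = 28483 kJ/min
Energy balance on cold side (adiabatic exchanger): Q = ṁ_c·Cp_c·(T_c,out − T_c,in)
ṁ_c = 28483 / [2.22 × (120 − 109)] = 1166.4 kg/min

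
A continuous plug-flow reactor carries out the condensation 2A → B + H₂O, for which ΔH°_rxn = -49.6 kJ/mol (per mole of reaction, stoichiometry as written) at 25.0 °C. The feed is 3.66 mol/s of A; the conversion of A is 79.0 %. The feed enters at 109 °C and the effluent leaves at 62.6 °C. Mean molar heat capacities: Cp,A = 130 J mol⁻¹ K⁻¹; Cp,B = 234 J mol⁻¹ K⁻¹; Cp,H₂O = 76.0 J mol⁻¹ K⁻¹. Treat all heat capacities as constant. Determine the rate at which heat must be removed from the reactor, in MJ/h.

Extent of reaction ξ = 0.790 × 3.66 / 2 = 1.4457 mol/s
Reaction term: ξ·ΔH°_rxn = 1.4457 × -49.6 = -71.707 kJ/s
Sensible, feed 109→25 °C: -39.967 kJ/s
Outlet flows (mol/s): A 0.7686, B 1.4457, H₂O 1.4457
Sensible, products 25→62.6 °C: 20.608 kJ/s
Q = ΔH = -91.066 kJ/s = -91.066 kW
Heat removed = 327.84 MJ/h

Q_out = 328 MJ/h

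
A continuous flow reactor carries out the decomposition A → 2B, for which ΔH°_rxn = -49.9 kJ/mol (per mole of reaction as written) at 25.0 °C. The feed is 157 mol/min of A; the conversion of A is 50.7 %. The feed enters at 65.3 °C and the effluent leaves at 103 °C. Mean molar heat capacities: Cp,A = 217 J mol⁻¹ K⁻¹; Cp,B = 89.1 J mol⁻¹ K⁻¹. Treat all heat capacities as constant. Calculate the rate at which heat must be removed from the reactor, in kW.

Q_out = 48.8 kW

Extent of reaction ξ = 0.507 × 157 = 79.599 mol/min
Reaction term: ξ·ΔH°_rxn = 79.599 × -49.9 = -3972 kJ/min
Sensible, feed 65.3→25 °C: -1373 kJ/min
Outlet flows (mol/min): A 77.401, B 159.2
Sensible, products 25→103 °C: 2416.5 kJ/min
Q = ΔH = -2928.5 kJ/min = -48.808 kW
Heat removed = 48.808 kW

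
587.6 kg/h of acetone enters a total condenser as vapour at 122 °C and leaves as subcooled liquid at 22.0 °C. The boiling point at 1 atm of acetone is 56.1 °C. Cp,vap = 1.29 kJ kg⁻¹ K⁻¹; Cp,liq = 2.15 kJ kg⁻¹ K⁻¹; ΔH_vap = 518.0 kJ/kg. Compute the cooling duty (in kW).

Q_c = 110 kW

vapour 122→56.1 °C: -85.011 kJ/kg
condensation at 56.1 °C: -518 kJ/kg
liquid 56.1→22.0 °C: -73.315 kJ/kg
Δh = -85.011 + -518 + -73.315 = -676.33 kJ/kg
Q = ṁ·Δh = 587.6 kg/h × -676.33 kJ/kg = -397410 kJ/h
|Q| = 110.39 kW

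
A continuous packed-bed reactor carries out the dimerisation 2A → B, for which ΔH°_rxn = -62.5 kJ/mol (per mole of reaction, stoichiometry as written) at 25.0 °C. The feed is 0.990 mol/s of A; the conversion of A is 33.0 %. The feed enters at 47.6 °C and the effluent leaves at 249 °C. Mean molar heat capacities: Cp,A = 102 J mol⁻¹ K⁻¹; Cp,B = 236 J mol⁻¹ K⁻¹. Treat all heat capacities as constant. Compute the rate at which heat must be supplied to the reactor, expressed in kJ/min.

Extent of reaction ξ = 0.330 × 0.990 / 2 = 0.16335 mol/s
Reaction term: ξ·ΔH°_rxn = 0.16335 × -62.5 = -10.209 kJ/s
Sensible, feed 47.6→25 °C: -2.2821 kJ/s
Outlet flows (mol/s): A 0.6633, B 0.16335
Sensible, products 25→249 °C: 23.79 kJ/s
Q = ΔH = 11.299 kJ/s = 11.299 kW
Heat supplied = 677.93 kJ/min

Q_in = 678 kJ/min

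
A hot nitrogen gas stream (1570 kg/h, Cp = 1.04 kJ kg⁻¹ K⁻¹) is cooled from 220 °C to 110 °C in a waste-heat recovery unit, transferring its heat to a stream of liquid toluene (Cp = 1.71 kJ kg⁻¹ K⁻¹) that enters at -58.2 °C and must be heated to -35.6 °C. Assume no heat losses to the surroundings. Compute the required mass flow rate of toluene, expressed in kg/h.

Heat released by hot stream: Q = 1570 × 1.04 × (220 − 110) = 179610 kJ/h
Energy balance on cold side (adiabatic exchanger): Q = ṁ_c·Cp_c·(T_c,out − T_c,in)
ṁ_c = 179610 / [1.71 × (-35.6 − -58.2)] = 4647.5 kg/h

ṁ_c = 4650 kg/h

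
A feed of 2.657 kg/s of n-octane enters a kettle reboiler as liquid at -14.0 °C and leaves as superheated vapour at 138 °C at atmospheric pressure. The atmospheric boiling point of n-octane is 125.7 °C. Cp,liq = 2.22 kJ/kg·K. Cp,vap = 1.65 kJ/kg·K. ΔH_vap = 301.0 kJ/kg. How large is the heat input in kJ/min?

Q = 101000 kJ/min

liquid -14.0→125.7 °C: 310.13 kJ/kg
vaporisation at 125.7 °C: 301 kJ/kg
vapour 125.7→138 °C: 20.295 kJ/kg
Δh = 310.13 + 301 + 20.295 = 631.43 kJ/kg
Q = ṁ·Δh = 2.657 kg/s × 631.43 kJ/kg = 1677.7 kJ/s
|Q| = 1677.7 kW = 100660 kJ/min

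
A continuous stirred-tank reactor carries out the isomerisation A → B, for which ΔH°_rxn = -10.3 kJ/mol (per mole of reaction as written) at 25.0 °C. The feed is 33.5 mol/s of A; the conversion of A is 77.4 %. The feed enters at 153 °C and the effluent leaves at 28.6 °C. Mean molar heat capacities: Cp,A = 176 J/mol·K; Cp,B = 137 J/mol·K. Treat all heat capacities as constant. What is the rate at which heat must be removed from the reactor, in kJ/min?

Extent of reaction ξ = 0.774 × 33.5 = 25.929 mol/s
Reaction term: ξ·ΔH°_rxn = 25.929 × -10.3 = -267.07 kJ/s
Sensible, feed 153→25 °C: -754.69 kJ/s
Outlet flows (mol/s): A 7.571, B 25.929
Sensible, products 25→28.6 °C: 17.585 kJ/s
Q = ΔH = -1004.2 kJ/s = -1004.2 kW
Heat removed = 60250 kJ/min

Q_out = 60300 kJ/min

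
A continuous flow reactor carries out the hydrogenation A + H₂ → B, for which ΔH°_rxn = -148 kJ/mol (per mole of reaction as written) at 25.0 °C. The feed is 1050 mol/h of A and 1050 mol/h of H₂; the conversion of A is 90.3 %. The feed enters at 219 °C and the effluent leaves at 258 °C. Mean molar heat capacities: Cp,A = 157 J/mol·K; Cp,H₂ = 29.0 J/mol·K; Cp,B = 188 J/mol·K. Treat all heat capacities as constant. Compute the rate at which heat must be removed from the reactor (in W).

Extent of reaction ξ = 0.903 × 1050 = 948.15 mol/h
Reaction term: ξ·ΔH°_rxn = 948.15 × -148 = -140330 kJ/h
Sensible, feed 219→25 °C: -37888 kJ/h
Outlet flows (mol/h): A 101.85, H₂ 101.85, B 948.15
Sensible, products 25→258 °C: 45947 kJ/h
Q = ΔH = -132270 kJ/h = -36.741 kW
Heat removed = 36741 W

Q_out = 36700 W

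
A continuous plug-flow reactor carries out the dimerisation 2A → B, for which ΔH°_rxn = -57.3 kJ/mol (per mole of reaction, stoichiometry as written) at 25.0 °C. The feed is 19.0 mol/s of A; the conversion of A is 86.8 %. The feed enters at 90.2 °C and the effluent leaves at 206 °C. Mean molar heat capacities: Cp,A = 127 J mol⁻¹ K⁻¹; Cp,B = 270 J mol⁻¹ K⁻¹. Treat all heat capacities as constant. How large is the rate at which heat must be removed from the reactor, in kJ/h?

Q_out = 609000 kJ/h

Extent of reaction ξ = 0.868 × 19.0 / 2 = 8.246 mol/s
Reaction term: ξ·ΔH°_rxn = 8.246 × -57.3 = -472.5 kJ/s
Sensible, feed 90.2→25 °C: -157.33 kJ/s
Outlet flows (mol/s): A 2.508, B 8.246
Sensible, products 25→206 °C: 460.63 kJ/s
Q = ΔH = -169.19 kJ/s = -169.19 kW
Heat removed = 609080 kJ/h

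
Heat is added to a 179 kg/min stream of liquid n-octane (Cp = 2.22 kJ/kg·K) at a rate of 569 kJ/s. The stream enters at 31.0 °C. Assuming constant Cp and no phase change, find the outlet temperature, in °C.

Q = 569 kJ/s = 34140 kJ/min
ΔT = Q/(ṁ·Cp) = 34140/(179×2.22) = 85.913 K
T_out = 31.0 + 85.913 = 116.91 °C

T_out = 117 °C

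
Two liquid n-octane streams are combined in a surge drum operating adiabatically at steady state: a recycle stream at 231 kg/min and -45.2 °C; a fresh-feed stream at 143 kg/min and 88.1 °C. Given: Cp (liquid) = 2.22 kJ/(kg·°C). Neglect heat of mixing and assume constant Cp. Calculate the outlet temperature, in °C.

T_out = 5.77 °C

Energy balance with Q = 0: Σ ṁᵢCp,ᵢ(T_out − Tᵢ) = 0
T_out = Σ ṁᵢCp,ᵢTᵢ / Σ ṁᵢCp,ᵢ
      = 4788.8 / 830.28 = 5.7676 °C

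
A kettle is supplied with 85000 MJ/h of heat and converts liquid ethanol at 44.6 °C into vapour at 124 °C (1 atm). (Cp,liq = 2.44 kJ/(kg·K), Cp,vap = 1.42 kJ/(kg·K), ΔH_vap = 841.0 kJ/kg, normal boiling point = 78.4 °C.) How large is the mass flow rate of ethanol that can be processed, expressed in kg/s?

ṁ = 23.9 kg/s

Δh = 2.44×(78.4−44.6) + 841.0 + 1.42×(124−78.4) = 988.22 kJ/kg
Q = 85000 MJ/h = 23611 kJ/s = 23611 kJ/s
ṁ = Q/Δh = 23611 / 988.22 = 23.892 kg/s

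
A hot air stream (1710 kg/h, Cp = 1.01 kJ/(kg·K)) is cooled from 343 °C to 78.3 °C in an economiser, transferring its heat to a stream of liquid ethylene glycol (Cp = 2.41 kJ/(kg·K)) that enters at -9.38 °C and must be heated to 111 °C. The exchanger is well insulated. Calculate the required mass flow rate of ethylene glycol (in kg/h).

Heat released by hot stream: Q = 1710 × 1.01 × (343 − 78.3) = 457160 kJ/h
Energy balance on cold side (adiabatic exchanger): Q = ṁ_c·Cp_c·(T_c,out − T_c,in)
ṁ_c = 457160 / [2.41 × (111 − -9.38)] = 1575.8 kg/h

ṁ_c = 1580 kg/h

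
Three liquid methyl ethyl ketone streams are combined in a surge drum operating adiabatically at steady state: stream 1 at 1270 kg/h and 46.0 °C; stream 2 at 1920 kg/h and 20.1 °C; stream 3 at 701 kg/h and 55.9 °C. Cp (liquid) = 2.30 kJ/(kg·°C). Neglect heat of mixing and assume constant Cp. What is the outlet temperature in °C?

Energy balance with Q = 0: Σ ṁᵢCp,ᵢ(T_out − Tᵢ) = 0
T_out = Σ ṁᵢCp,ᵢTᵢ / Σ ṁᵢCp,ᵢ
      = 313260 / 8949.3 = 35.003 °C

T_out = 35.0 °C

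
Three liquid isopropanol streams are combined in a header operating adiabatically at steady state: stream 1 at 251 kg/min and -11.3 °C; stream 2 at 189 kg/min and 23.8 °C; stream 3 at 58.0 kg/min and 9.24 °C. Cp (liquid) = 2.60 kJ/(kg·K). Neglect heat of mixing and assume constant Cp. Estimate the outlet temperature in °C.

T_out = 4.41 °C

No heat crosses the boundary, so H_out = H_in.
T_out = Σ ṁᵢCp,ᵢTᵢ / Σ ṁᵢCp,ᵢ
      = 5714.3 / 1294.8 = 4.4133 °C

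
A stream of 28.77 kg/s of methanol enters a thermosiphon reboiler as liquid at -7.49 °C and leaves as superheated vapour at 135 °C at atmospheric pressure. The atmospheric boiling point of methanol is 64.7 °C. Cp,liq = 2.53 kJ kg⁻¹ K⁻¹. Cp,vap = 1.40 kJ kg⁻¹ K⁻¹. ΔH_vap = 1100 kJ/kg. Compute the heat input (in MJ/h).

liquid -7.49→64.7 °C: 182.64 kJ/kg
vaporisation at 64.7 °C: 1100 kJ/kg
vapour 64.7→135 °C: 98.42 kJ/kg
Δh = 182.64 + 1100 + 98.42 = 1381.1 kJ/kg
Q = ṁ·Δh = 28.77 kg/s × 1381.1 kJ/kg = 39733 kJ/s
|Q| = 39733 kW = 143040 MJ/h

Q = 143000 MJ/h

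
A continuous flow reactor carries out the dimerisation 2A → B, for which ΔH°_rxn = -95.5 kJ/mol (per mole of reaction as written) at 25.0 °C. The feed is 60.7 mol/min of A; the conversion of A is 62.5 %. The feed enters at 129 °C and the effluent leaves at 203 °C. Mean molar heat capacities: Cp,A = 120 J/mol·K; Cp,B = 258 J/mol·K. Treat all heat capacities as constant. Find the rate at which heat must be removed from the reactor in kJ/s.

Q_out = 20.2 kJ/s

Extent of reaction ξ = 0.625 × 60.7 / 2 = 18.969 mol/min
Reaction term: ξ·ΔH°_rxn = 18.969 × -95.5 = -1811.5 kJ/min
Sensible, feed 129→25 °C: -757.54 kJ/min
Outlet flows (mol/min): A 22.763, B 18.969
Sensible, products 25→203 °C: 1357.3 kJ/min
Q = ΔH = -1211.7 kJ/min = -20.195 kW
Heat removed = 20.195 kJ/s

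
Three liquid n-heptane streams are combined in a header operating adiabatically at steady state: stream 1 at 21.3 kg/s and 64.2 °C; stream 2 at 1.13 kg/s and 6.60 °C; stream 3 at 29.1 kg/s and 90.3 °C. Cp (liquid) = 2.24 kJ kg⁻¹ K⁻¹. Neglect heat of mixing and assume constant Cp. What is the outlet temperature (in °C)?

Adiabatic, steady state ⇒ Σ ṁᵢCp,ᵢ(T_out − Tᵢ) = 0
T_out = Σ ṁᵢCp,ᵢTᵢ / Σ ṁᵢCp,ᵢ
      = 8965.9 / 115.43 = 77.676 °C

T_out = 77.7 °C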